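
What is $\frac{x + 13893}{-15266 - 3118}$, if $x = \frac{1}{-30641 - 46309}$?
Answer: $- \frac{1069066349}{1414648800} \approx -0.75571$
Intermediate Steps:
$x = - \frac{1}{76950}$ ($x = \frac{1}{-76950} = - \frac{1}{76950} \approx -1.2995 \cdot 10^{-5}$)
$\frac{x + 13893}{-15266 - 3118} = \frac{- \frac{1}{76950} + 13893}{-15266 - 3118} = \frac{1069066349}{76950 \left(-18384\right)} = \frac{1069066349}{76950} \left(- \frac{1}{18384}\right) = - \frac{1069066349}{1414648800}$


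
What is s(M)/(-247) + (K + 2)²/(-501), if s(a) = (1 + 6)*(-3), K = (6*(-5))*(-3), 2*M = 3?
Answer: -2080087/123747 ≈ -16.809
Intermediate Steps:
M = 3/2 (M = (½)*3 = 3/2 ≈ 1.5000)
K = 90 (K = -30*(-3) = 90)
s(a) = -21 (s(a) = 7*(-3) = -21)
s(M)/(-247) + (K + 2)²/(-501) = -21/(-247) + (90 + 2)²/(-501) = -21*(-1/247) + 92²*(-1/501) = 21/247 + 8464*(-1/501) = 21/247 - 8464/501 = -2080087/123747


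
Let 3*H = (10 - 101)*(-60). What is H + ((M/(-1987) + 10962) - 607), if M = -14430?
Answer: 24206155/1987 ≈ 12182.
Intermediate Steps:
H = 1820 (H = ((10 - 101)*(-60))/3 = (-91*(-60))/3 = (1/3)*5460 = 1820)
H + ((M/(-1987) + 10962) - 607) = 1820 + ((-14430/(-1987) + 10962) - 607) = 1820 + ((-14430*(-1/1987) + 10962) - 607) = 1820 + ((14430/1987 + 10962) - 607) = 1820 + (21795924/1987 - 607) = 1820 + 20589815/1987 = 24206155/1987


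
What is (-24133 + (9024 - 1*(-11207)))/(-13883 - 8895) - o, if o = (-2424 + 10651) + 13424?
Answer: -246581288/11389 ≈ -21651.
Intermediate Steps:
o = 21651 (o = 8227 + 13424 = 21651)
(-24133 + (9024 - 1*(-11207)))/(-13883 - 8895) - o = (-24133 + (9024 - 1*(-11207)))/(-13883 - 8895) - 1*21651 = (-24133 + (9024 + 11207))/(-22778) - 21651 = (-24133 + 20231)*(-1/22778) - 21651 = -3902*(-1/22778) - 21651 = 1951/11389 - 21651 = -246581288/11389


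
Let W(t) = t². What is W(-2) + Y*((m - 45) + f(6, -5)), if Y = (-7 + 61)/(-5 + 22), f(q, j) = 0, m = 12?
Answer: -1714/17 ≈ -100.82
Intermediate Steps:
Y = 54/17 ≈ 3.1765
W(-2) + Y*((m - 45) + f(6, -5)) = (-2)² + 54*((12 - 45) + 0)/17 = 4 + 54*(-33 + 0)/17 = 4 + (54/17)*(-33) = 4 - 1782/17 = -1714/17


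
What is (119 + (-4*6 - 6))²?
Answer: 7921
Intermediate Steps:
(119 + (-4*6 - 6))² = (119 + (-24 - 6))² = (119 - 30)² = 89² = 7921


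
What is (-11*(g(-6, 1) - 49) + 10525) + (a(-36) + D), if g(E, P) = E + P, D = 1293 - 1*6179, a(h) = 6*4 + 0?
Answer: 6257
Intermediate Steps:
a(h) = 24 (a(h) = 24 + 0 = 24)
D = -4886 (D = 1293 - 6179 = -4886)
(-11*(g(-6, 1) - 49) + 10525) + (a(-36) + D) = (-11*((-6 + 1) - 49) + 10525) + (24 - 4886) = (-11*(-5 - 49) + 10525) - 4862 = (-11*(-54) + 10525) - 4862 = (594 + 10525) - 4862 = 11119 - 4862 = 6257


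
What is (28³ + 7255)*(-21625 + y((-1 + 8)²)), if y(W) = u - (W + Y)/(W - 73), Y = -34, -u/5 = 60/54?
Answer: -45485667485/72 ≈ -6.3175e+8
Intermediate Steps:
u = -50/9 (u = -300/54 = -5*10/9 = -50/9 ≈ -5.5556)
y(W) = -50/9 - (-34 + W)/(-73 + W) (y(W) = -50/9 - (W - 34)/(W - 73) = -50/9 - (-34 + W)/(-73 + W))
(28³ + 7255)*(-21625 + y((-1 + 8)²)) = (28³ + 7255)*(-21625 + (3956 - 59*(-1 + 8)²)/(9*(-73 + (-1 + 8)²))) = (21952 + 7255)*(-21625 + (3956 - 59*7²)/(9*(-73 + 7²))) = 29207*(-21625 + (3956 - 59*49)/(9*(-73 + 49))) = 29207*(-21625 + (⅑)*(3956 - 2891)/(-24)) = 29207*(-21625 + (⅑)*(-1/24)*1065) = 29207*(-21625 - 355/72) = 29207*(-1557355/72) = -45485667485/72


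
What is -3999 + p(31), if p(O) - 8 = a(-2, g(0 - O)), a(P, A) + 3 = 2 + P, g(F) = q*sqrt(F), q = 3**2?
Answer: -3994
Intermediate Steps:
q = 9
g(F) = 9*sqrt(F)
a(P, A) = -1 + P (a(P, A) = -3 + (2 + P) = -1 + P)
p(O) = 5 (p(O) = 8 + (-1 - 2) = 8 - 3 = 5)
-3999 + p(31) = -3999 + 5 = -3994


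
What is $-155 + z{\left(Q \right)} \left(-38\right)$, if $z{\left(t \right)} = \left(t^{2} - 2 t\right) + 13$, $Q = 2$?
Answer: $-649$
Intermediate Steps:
$z{\left(t \right)} = 13 + t^{2} - 2 t$
$-155 + z{\left(Q \right)} \left(-38\right) = -155 + \left(13 + 2^{2} - 4\right) \left(-38\right) = -155 + \left(13 + 4 - 4\right) \left(-38\right) = -155 + 13 \left(-38\right) = -155 - 494 = -649$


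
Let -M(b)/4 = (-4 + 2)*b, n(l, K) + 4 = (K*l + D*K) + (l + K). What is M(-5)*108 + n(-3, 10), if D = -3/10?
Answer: -4350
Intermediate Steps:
D = -3/10 (D = -3*1/10 = -3/10 ≈ -0.30000)
n(l, K) = -4 + l + 7*K/10 + K*l (n(l, K) = -4 + ((K*l - 3*K/10) + (l + K)) = -4 + ((-3*K/10 + K*l) + (K + l)) = -4 + (l + 7*K/10 + K*l) = -4 + l + 7*K/10 + K*l)
M(b) = 8*b (M(b) = -4*(-4 + 2)*b = -(-8)*b = 8*b)
M(-5)*108 + n(-3, 10) = (8*(-5))*108 + (-4 - 3 + (7/10)*10 + 10*(-3)) = -40*108 + (-4 - 3 + 7 - 30) = -4320 - 30 = -4350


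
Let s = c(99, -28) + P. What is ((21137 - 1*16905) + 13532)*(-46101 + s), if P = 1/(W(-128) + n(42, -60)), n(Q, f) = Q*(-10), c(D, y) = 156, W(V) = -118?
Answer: -219548926502/269 ≈ -8.1617e+8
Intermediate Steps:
n(Q, f) = -10*Q
P = -1/538 (P = 1/(-118 - 10*42) = 1/(-118 - 420) = 1/(-538) = -1/538 ≈ -0.0018587)
s = 83927/538 (s = 156 - 1/538 = 83927/538 ≈ 156.00)
((21137 - 1*16905) + 13532)*(-46101 + s) = ((21137 - 1*16905) + 13532)*(-46101 + 83927/538) = ((21137 - 16905) + 13532)*(-24718411/538) = (4232 + 13532)*(-24718411/538) = 17764*(-24718411/538) = -219548926502/269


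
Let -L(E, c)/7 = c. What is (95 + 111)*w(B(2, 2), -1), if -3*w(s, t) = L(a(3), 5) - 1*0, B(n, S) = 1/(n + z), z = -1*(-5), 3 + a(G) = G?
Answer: 7210/3 ≈ 2403.3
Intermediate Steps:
a(G) = -3 + G
z = 5
B(n, S) = 1/(5 + n) (B(n, S) = 1/(n + 5) = 1/(5 + n))
L(E, c) = -7*c
w(s, t) = 35/3 (w(s, t) = -(-7*5 - 1*0)/3 = -(-35 + 0)/3 = -1/3*(-35) = 35/3)
(95 + 111)*w(B(2, 2), -1) = (95 + 111)*(35/3) = 206*(35/3) = 7210/3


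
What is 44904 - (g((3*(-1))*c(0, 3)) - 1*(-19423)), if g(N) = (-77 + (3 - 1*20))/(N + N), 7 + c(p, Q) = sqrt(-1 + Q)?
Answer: 76450/3 + sqrt(2)/3 ≈ 25484.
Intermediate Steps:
c(p, Q) = -7 + sqrt(-1 + Q)
g(N) = -47/N (g(N) = (-77 + (3 - 20))/((2*N)) = (-77 - 17)*(1/(2*N)) = -47/N)
44904 - (g((3*(-1))*c(0, 3)) - 1*(-19423)) = 44904 - (-47*(-1/(3*(-7 + sqrt(-1 + 3)))) - 1*(-19423)) = 44904 - (-47*(-1/(3*(-7 + sqrt(2)))) + 19423) = 44904 - (-47/(21 - 3*sqrt(2)) + 19423) = 44904 - (19423 - 47/(21 - 3*sqrt(2))) = 44904 + (-19423 + 47/(21 - 3*sqrt(2))) = 25481 + 47/(21 - 3*sqrt(2))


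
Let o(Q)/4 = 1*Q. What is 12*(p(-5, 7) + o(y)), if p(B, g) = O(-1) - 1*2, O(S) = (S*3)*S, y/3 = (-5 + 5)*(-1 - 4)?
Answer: 12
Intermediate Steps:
y = 0 (y = 3*((-5 + 5)*(-1 - 4)) = 3*(0*(-5)) = 3*0 = 0)
o(Q) = 4*Q (o(Q) = 4*(1*Q) = 4*Q)
O(S) = 3*S² (O(S) = (3*S)*S = 3*S²)
p(B, g) = 1 (p(B, g) = 3*(-1)² - 1*2 = 3*1 - 2 = 3 - 2 = 1)
12*(p(-5, 7) + o(y)) = 12*(1 + 4*0) = 12*(1 + 0) = 12*1 = 12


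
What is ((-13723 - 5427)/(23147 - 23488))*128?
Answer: 2451200/341 ≈ 7188.3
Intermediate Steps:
((-13723 - 5427)/(23147 - 23488))*128 = -19150/(-341)*128 = -19150*(-1/341)*128 = (19150/341)*128 = 2451200/341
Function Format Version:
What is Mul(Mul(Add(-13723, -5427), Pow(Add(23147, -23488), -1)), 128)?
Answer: Rational(2451200, 341) ≈ 7188.3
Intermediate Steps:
Mul(Mul(Add(-13723, -5427), Pow(Add(23147, -23488), -1)), 128) = Mul(Mul(-19150, Pow(-341, -1)), 128) = Mul(Mul(-19150, Rational(-1, 341)), 128) = Mul(Rational(19150, 341), 128) = Rational(2451200, 341)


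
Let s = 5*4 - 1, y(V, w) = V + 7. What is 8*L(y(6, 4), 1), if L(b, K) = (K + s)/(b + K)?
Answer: 80/7 ≈ 11.429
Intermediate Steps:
y(V, w) = 7 + V
s = 19 (s = 20 - 1 = 19)
L(b, K) = (19 + K)/(K + b) (L(b, K) = (K + 19)/(b + K) = (19 + K)/(K + b))
8*L(y(6, 4), 1) = 8*((19 + 1)/(1 + (7 + 6))) = 8*(20/(1 + 13)) = 8*(20/14) = 8*((1/14)*20) = 8*(10/7) = 80/7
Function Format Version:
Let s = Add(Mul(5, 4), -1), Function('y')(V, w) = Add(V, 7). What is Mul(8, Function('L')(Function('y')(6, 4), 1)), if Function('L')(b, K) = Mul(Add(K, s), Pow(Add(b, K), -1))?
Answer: Rational(80, 7) ≈ 11.429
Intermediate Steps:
Function('y')(V, w) = Add(7, V)
s = 19 (s = Add(20, -1) = 19)
Function('L')(b, K) = Mul(Pow(Add(K, b), -1), Add(19, K)) (Function('L')(b, K) = Mul(Add(K, 19), Pow(Add(b, K), -1)) = Mul(Add(19, K), Pow(Add(K, b), -1)) = Mul(Pow(Add(K, b), -1), Add(19, K)))
Mul(8, Function('L')(Function('y')(6, 4), 1)) = Mul(8, Mul(Pow(Add(1, Add(7, 6)), -1), Add(19, 1))) = Mul(8, Mul(Pow(Add(1, 13), -1), 20)) = Mul(8, Mul(Pow(14, -1), 20)) = Mul(8, Mul(Rational(1, 14), 20)) = Mul(8, Rational(10, 7)) = Rational(80, 7)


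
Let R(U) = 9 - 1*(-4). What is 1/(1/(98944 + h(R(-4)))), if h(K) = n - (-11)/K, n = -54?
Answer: 1285581/13 ≈ 98891.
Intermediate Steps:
R(U) = 13 (R(U) = 9 + 4 = 13)
h(K) = -54 + 11/K (h(K) = -54 - (-11)/K = -54 + 11/K)
1/(1/(98944 + h(R(-4)))) = 1/(1/(98944 + (-54 + 11/13))) = 1/(1/(98944 - 691/13)) = 1/(1/(1285581/13)) = 1/(13/1285581) = 1285581/13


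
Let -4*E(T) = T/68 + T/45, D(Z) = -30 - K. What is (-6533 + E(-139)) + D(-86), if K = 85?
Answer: -81355813/12240 ≈ -6646.7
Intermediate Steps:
D(Z) = -115 (D(Z) = -30 - 1*85 = -30 - 85 = -115)
E(T) = -113*T/12240 (E(T) = -(T/68 + T/45)/4 = -113*T/12240)
(-6533 + E(-139)) + D(-86) = (-6533 - 113/12240*(-139)) - 115 = (-6533 + 15707/12240) - 115 = -79948213/12240 - 115 = -81355813/12240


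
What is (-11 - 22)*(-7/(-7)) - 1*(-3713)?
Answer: 3680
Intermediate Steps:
(-11 - 22)*(-7/(-7)) - 1*(-3713) = -(-231)*(-1)/7 + 3713 = -33*1 + 3713 = -33 + 3713 = 3680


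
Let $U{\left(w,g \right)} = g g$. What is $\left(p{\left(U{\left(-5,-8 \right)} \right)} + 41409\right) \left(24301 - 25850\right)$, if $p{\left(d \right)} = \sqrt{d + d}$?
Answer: $-64142541 - 12392 \sqrt{2} \approx -6.416 \cdot 10^{7}$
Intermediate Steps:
$U{\left(w,g \right)} = g^{2}$
$p{\left(d \right)} = \sqrt{2} \sqrt{d}$ ($p{\left(d \right)} = \sqrt{2 d} = \sqrt{2} \sqrt{d}$)
$\left(p{\left(U{\left(-5,-8 \right)} \right)} + 41409\right) \left(24301 - 25850\right) = \left(\sqrt{2} \sqrt{\left(-8\right)^{2}} + 41409\right) \left(24301 - 25850\right) = \left(\sqrt{2} \sqrt{64} + 41409\right) \left(-1549\right) = \left(\sqrt{2} \cdot 8 + 41409\right) \left(-1549\right) = \left(8 \sqrt{2} + 41409\right) \left(-1549\right) = \left(41409 + 8 \sqrt{2}\right) \left(-1549\right) = -64142541 - 12392 \sqrt{2}$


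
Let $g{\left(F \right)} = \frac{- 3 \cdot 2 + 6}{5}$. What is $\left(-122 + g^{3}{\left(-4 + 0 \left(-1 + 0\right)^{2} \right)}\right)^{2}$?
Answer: $14884$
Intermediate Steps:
$g{\left(F \right)} = 0$ ($g{\left(F \right)} = \left(\left(-1\right) 6 + 6\right) \frac{1}{5} = \left(-6 + 6\right) \frac{1}{5} = 0 \cdot \frac{1}{5} = 0$)
$\left(-122 + g^{3}{\left(-4 + 0 \left(-1 + 0\right)^{2} \right)}\right)^{2} = \left(-122 + 0^{3}\right)^{2} = \left(-122 + 0\right)^{2} = \left(-122\right)^{2} = 14884$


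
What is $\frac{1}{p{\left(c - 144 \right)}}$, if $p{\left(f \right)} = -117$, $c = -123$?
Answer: $- \frac{1}{117} \approx -0.008547$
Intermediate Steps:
$\frac{1}{p{\left(c - 144 \right)}} = \frac{1}{-117} = - \frac{1}{117}$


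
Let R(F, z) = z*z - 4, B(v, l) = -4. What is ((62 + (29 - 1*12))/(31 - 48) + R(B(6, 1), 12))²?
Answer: 5294601/289 ≈ 18320.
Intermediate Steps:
R(F, z) = -4 + z² (R(F, z) = z² - 4 = -4 + z²)
((62 + (29 - 1*12))/(31 - 48) + R(B(6, 1), 12))² = ((62 + (29 - 1*12))/(31 - 48) + (-4 + 12²))² = ((62 + (29 - 12))/(-17) + (-4 + 144))² = ((62 + 17)*(-1/17) + 140)² = (79*(-1/17) + 140)² = (-79/17 + 140)² = (2301/17)² = 5294601/289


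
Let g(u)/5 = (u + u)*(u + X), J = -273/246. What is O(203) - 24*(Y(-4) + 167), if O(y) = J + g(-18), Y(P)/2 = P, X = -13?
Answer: 144557/82 ≈ 1762.9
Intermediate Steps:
Y(P) = 2*P
J = -91/82 (J = -273*1/246 = -91/82 ≈ -1.1098)
g(u) = 10*u*(-13 + u) (g(u) = 5*((u + u)*(u - 13)) = 5*((2*u)*(-13 + u)) = 5*(2*u*(-13 + u)) = 10*u*(-13 + u))
O(y) = 457469/82 (O(y) = -91/82 + 10*(-18)*(-13 - 18) = -91/82 + 10*(-18)*(-31) = -91/82 + 5580 = 457469/82)
O(203) - 24*(Y(-4) + 167) = 457469/82 - 24*(2*(-4) + 167) = 457469/82 - 24*(-8 + 167) = 457469/82 - 24*159 = 457469/82 - 1*3816 = 457469/82 - 3816 = 144557/82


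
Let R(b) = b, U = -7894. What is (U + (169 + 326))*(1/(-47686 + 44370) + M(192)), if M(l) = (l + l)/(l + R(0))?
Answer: -49062769/3316 ≈ -14796.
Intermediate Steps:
M(l) = 2 (M(l) = (l + l)/(l + 0) = (2*l)/l = 2)
(U + (169 + 326))*(1/(-47686 + 44370) + M(192)) = (-7894 + (169 + 326))*(1/(-47686 + 44370) + 2) = (-7894 + 495)*(1/(-3316) + 2) = -7399*(-1/3316 + 2) = -7399*6631/3316 = -49062769/3316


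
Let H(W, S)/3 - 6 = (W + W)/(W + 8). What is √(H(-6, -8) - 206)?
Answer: I*√206 ≈ 14.353*I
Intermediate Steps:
H(W, S) = 18 + 6*W/(8 + W) (H(W, S) = 18 + 3*((W + W)/(W + 8)) = 18 + 3*((2*W)/(8 + W)) = 18 + 3*(2*W/(8 + W)) = 18 + 6*W/(8 + W))
√(H(-6, -8) - 206) = √(24*(6 - 6)/(8 - 6) - 206) = √(24*0/2 - 206) = √(24*(½)*0 - 206) = √(0 - 206) = √(-206) = I*√206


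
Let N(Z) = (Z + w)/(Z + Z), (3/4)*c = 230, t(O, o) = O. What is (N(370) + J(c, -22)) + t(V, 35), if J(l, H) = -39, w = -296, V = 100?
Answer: 611/10 ≈ 61.100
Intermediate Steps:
c = 920/3 (c = (4/3)*230 = 920/3 ≈ 306.67)
N(Z) = (-296 + Z)/(2*Z) (N(Z) = (Z - 296)/(Z + Z) = (-296 + Z)/((2*Z)) = (-296 + Z)*(1/(2*Z)) = (-296 + Z)/(2*Z))
(N(370) + J(c, -22)) + t(V, 35) = ((1/2)*(-296 + 370)/370 - 39) + 100 = ((1/2)*(1/370)*74 - 39) + 100 = (1/10 - 39) + 100 = -389/10 + 100 = 611/10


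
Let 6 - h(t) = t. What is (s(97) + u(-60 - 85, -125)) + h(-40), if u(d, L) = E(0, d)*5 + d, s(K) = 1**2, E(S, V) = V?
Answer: -823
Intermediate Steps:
h(t) = 6 - t
s(K) = 1
u(d, L) = 6*d (u(d, L) = d*5 + d = 5*d + d = 6*d)
(s(97) + u(-60 - 85, -125)) + h(-40) = (1 + 6*(-60 - 85)) + (6 - 1*(-40)) = (1 + 6*(-145)) + (6 + 40) = (1 - 870) + 46 = -869 + 46 = -823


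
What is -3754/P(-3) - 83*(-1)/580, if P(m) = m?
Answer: 2177569/1740 ≈ 1251.5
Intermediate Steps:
-3754/P(-3) - 83*(-1)/580 = -3754/(-3) - 83*(-1)/580 = -3754*(-1/3) + 83*(1/580) = 3754/3 + 83/580 = 2177569/1740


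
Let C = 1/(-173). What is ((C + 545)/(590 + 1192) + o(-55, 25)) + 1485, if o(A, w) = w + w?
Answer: 2921687/1903 ≈ 1535.3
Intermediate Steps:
C = -1/173 ≈ -0.0057803
o(A, w) = 2*w
((C + 545)/(590 + 1192) + o(-55, 25)) + 1485 = ((-1/173 + 545)/(590 + 1192) + 2*25) + 1485 = ((94284/173)/1782 + 50) + 1485 = ((94284/173)*(1/1782) + 50) + 1485 = (582/1903 + 50) + 1485 = 95732/1903 + 1485 = 2921687/1903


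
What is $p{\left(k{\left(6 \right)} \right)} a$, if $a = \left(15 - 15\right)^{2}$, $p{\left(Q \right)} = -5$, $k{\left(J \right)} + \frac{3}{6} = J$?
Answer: $0$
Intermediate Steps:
$k{\left(J \right)} = - \frac{1}{2} + J$
$a = 0$ ($a = 0^{2} = 0$)
$p{\left(k{\left(6 \right)} \right)} a = \left(-5\right) 0 = 0$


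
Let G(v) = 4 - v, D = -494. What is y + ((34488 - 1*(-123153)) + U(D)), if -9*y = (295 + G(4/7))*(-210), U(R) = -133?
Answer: 493414/3 ≈ 1.6447e+5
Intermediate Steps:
y = 20890/3 (y = -(295 + (4 - 4/7))*(-210)/9 = -(295 + 24/7)*(-210)/9 = -2089*(-210)/63 = -1/9*(-62670) = 20890/3 ≈ 6963.3)
y + ((34488 - 1*(-123153)) + U(D)) = 20890/3 + ((34488 - 1*(-123153)) - 133) = 20890/3 + ((34488 + 123153) - 133) = 20890/3 + (157641 - 133) = 20890/3 + 157508 = 493414/3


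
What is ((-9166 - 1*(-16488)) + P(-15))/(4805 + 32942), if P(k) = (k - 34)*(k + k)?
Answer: 8792/37747 ≈ 0.23292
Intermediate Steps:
P(k) = 2*k*(-34 + k) (P(k) = (-34 + k)*(2*k) = 2*k*(-34 + k))
((-9166 - 1*(-16488)) + P(-15))/(4805 + 32942) = ((-9166 - 1*(-16488)) + 2*(-15)*(-34 - 15))/(4805 + 32942) = ((-9166 + 16488) + 2*(-15)*(-49))/37747 = (7322 + 1470)*(1/37747) = 8792*(1/37747) = 8792/37747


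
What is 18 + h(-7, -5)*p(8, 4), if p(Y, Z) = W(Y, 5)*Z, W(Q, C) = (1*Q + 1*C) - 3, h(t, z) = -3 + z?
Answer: -302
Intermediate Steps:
W(Q, C) = -3 + C + Q (W(Q, C) = (Q + C) - 3 = (C + Q) - 3 = -3 + C + Q)
p(Y, Z) = Z*(2 + Y) (p(Y, Z) = (-3 + 5 + Y)*Z = (2 + Y)*Z = Z*(2 + Y))
18 + h(-7, -5)*p(8, 4) = 18 + (-3 - 5)*(4*(2 + 8)) = 18 - 32*10 = 18 - 8*40 = 18 - 320 = -302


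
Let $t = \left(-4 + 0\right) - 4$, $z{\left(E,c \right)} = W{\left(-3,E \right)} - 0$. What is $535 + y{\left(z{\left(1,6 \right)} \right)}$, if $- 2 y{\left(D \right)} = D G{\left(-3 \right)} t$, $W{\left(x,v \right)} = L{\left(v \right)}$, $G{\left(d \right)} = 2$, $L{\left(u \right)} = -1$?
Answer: $527$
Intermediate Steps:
$W{\left(x,v \right)} = -1$
$z{\left(E,c \right)} = -1$ ($z{\left(E,c \right)} = -1 - 0 = -1 + 0 = -1$)
$t = -8$ ($t = -4 - 4 = -8$)
$y{\left(D \right)} = 8 D$ ($y{\left(D \right)} = - \frac{D 2 \left(-8\right)}{2} = - \frac{2 D \left(-8\right)}{2} = - \frac{\left(-16\right) D}{2} = 8 D$)
$535 + y{\left(z{\left(1,6 \right)} \right)} = 535 + 8 \left(-1\right) = 535 - 8 = 527$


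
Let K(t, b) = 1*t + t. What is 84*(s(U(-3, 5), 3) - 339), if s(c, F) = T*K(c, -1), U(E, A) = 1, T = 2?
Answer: -28140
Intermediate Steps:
K(t, b) = 2*t (K(t, b) = t + t = 2*t)
s(c, F) = 4*c (s(c, F) = 2*(2*c) = 4*c)
84*(s(U(-3, 5), 3) - 339) = 84*(4*1 - 339) = 84*(4 - 339) = 84*(-335) = -28140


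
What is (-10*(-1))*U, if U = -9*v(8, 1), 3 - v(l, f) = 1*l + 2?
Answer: 630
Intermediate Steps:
v(l, f) = 1 - l (v(l, f) = 3 - (1*l + 2) = 3 - (l + 2) = 3 - (2 + l) = 3 + (-2 - l) = 1 - l)
U = 63 (U = -9*(1 - 1*8) = -9*(1 - 8) = -9*(-7) = 63)
(-10*(-1))*U = -10*(-1)*63 = 10*63 = 630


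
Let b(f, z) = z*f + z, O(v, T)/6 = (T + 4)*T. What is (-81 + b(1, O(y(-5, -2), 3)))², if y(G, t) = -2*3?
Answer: 29241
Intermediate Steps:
y(G, t) = -6
O(v, T) = 6*T*(4 + T) (O(v, T) = 6*((T + 4)*T) = 6*((4 + T)*T) = 6*(T*(4 + T)) = 6*T*(4 + T))
b(f, z) = z + f*z (b(f, z) = f*z + z = z + f*z)
(-81 + b(1, O(y(-5, -2), 3)))² = (-81 + (6*3*(4 + 3))*(1 + 1))² = (-81 + (6*3*7)*2)² = (-81 + 126*2)² = (-81 + 252)² = 171² = 29241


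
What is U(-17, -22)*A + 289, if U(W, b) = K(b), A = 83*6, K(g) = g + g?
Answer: -21623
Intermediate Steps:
K(g) = 2*g
A = 498
U(W, b) = 2*b
U(-17, -22)*A + 289 = (2*(-22))*498 + 289 = -44*498 + 289 = -21912 + 289 = -21623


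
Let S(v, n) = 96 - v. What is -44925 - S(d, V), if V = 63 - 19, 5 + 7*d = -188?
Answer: -315340/7 ≈ -45049.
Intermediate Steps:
d = -193/7 (d = -5/7 + (1/7)*(-188) = -5/7 - 188/7 = -193/7 ≈ -27.571)
V = 44
-44925 - S(d, V) = -44925 - (96 - 1*(-193/7)) = -44925 - (96 + 193/7) = -44925 - 1*865/7 = -44925 - 865/7 = -315340/7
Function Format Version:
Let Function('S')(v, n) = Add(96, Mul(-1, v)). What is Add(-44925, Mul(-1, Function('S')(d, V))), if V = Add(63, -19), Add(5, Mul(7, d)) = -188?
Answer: Rational(-315340, 7) ≈ -45049.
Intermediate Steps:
d = Rational(-193, 7) (d = Add(Rational(-5, 7), Mul(Rational(1, 7), -188)) = Add(Rational(-5, 7), Rational(-188, 7)) = Rational(-193, 7) ≈ -27.571)
V = 44
Add(-44925, Mul(-1, Function('S')(d, V))) = Add(-44925, Mul(-1, Add(96, Mul(-1, Rational(-193, 7))))) = Add(-44925, Mul(-1, Add(96, Rational(193, 7)))) = Add(-44925, Mul(-1, Rational(865, 7))) = Add(-44925, Rational(-865, 7)) = Rational(-315340, 7)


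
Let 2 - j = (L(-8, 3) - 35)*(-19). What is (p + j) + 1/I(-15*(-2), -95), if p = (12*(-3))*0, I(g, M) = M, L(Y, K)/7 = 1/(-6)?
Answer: -390551/570 ≈ -685.18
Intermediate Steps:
L(Y, K) = -7/6 (L(Y, K) = 7/(-6) = 7*(-⅙) = -7/6)
j = -4111/6 (j = 2 - (-7/6 - 35)*(-19) = 2 - (-217)*(-19)/6 = 2 - 1*4123/6 = 2 - 4123/6 = -4111/6 ≈ -685.17)
p = 0 (p = -36*0 = 0)
(p + j) + 1/I(-15*(-2), -95) = (0 - 4111/6) + 1/(-95) = -4111/6 - 1/95 = -390551/570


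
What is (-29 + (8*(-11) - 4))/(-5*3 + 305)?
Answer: -121/290 ≈ -0.41724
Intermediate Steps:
(-29 + (8*(-11) - 4))/(-5*3 + 305) = (-29 + (-88 - 4))/(-15 + 305) = (-29 - 92)/290 = -121*1/290 = -121/290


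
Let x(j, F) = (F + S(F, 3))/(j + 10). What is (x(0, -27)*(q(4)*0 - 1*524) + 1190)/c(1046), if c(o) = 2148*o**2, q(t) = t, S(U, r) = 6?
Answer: 2863/2937701460 ≈ 9.7457e-7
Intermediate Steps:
x(j, F) = (6 + F)/(10 + j) (x(j, F) = (F + 6)/(j + 10) = (6 + F)/(10 + j))
(x(0, -27)*(q(4)*0 - 1*524) + 1190)/c(1046) = (((6 - 27)/(10 + 0))*(4*0 - 1*524) + 1190)/((2148*1046**2)) = ((-21/10)*(0 - 524) + 1190)/((2148*1094116)) = (((1/10)*(-21))*(-524) + 1190)/2350161168 = (-21/10*(-524) + 1190)*(1/2350161168) = (5502/5 + 1190)*(1/2350161168) = (11452/5)*(1/2350161168) = 2863/2937701460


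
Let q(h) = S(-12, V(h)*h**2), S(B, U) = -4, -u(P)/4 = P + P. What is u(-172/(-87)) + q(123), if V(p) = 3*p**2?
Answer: -1724/87 ≈ -19.816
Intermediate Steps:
u(P) = -8*P (u(P) = -4*(P + P) = -8*P)
q(h) = -4
u(-172/(-87)) + q(123) = -(-1376)/(-87) - 4 = -(-1376)*(-1)/87 - 4 = -8*172/87 - 4 = -1376/87 - 4 = -1724/87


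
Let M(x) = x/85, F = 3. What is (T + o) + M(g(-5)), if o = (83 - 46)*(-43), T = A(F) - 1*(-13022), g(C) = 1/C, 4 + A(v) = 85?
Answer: 4892599/425 ≈ 11512.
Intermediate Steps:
A(v) = 81 (A(v) = -4 + 85 = 81)
g(C) = 1/C
M(x) = x/85 (M(x) = x*(1/85) = x/85)
T = 13103 (T = 81 - 1*(-13022) = 81 + 13022 = 13103)
o = -1591 (o = 37*(-43) = -1591)
(T + o) + M(g(-5)) = (13103 - 1591) + (1/85)/(-5) = 11512 + (1/85)*(-1/5) = 11512 - 1/425 = 4892599/425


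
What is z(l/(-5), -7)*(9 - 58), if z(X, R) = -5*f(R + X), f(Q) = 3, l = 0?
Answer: 735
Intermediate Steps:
z(X, R) = -15 (z(X, R) = -5*3 = -15)
z(l/(-5), -7)*(9 - 58) = -15*(9 - 58) = -15*(-49) = 735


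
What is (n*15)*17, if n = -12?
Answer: -3060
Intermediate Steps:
(n*15)*17 = -12*15*17 = -180*17 = -3060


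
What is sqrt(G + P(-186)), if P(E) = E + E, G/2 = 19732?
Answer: 2*sqrt(9773) ≈ 197.72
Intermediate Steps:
G = 39464 (G = 2*19732 = 39464)
P(E) = 2*E
sqrt(G + P(-186)) = sqrt(39464 + 2*(-186)) = sqrt(39464 - 372) = sqrt(39092) = 2*sqrt(9773)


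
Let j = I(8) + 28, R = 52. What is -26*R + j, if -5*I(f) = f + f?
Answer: -6636/5 ≈ -1327.2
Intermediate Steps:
I(f) = -2*f/5 (I(f) = -(f + f)/5 = -2*f/5)
j = 124/5 (j = -⅖*8 + 28 = -16/5 + 28 = 124/5 ≈ 24.800)
-26*R + j = -26*52 + 124/5 = -1352 + 124/5 = -6636/5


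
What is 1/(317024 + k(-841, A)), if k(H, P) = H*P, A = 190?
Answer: 1/157234 ≈ 6.3599e-6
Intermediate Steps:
1/(317024 + k(-841, A)) = 1/(317024 - 841*190) = 1/(317024 - 159790) = 1/157234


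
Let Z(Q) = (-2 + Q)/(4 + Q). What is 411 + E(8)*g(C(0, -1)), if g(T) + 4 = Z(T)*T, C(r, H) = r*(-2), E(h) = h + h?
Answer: 347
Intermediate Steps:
Z(Q) = (-2 + Q)/(4 + Q)
E(h) = 2*h
C(r, H) = -2*r
g(T) = -4 + T*(-2 + T)/(4 + T) (g(T) = -4 + ((-2 + T)/(4 + T))*T = -4 + T*(-2 + T)/(4 + T))
411 + E(8)*g(C(0, -1)) = 411 + (2*8)*((-16 + (-2*0)**2 - (-12)*0)/(4 - 2*0)) = 411 + 16*((-16 + 0**2 - 6*0)/(4 + 0)) = 411 + 16*((-16 + 0 + 0)/4) = 411 + 16*((1/4)*(-16)) = 411 + 16*(-4) = 411 - 64 = 347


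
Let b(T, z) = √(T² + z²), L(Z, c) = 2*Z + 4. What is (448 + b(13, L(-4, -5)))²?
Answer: (448 + √185)² ≈ 2.1308e+5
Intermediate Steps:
L(Z, c) = 4 + 2*Z
(448 + b(13, L(-4, -5)))² = (448 + √(13² + (4 + 2*(-4))²))² = (448 + √(169 + (4 - 8)²))² = (448 + √(169 + (-4)²))² = (448 + √(169 + 16))² = (448 + √185)²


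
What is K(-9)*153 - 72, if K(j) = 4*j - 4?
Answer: -6192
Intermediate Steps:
K(j) = -4 + 4*j
K(-9)*153 - 72 = (-4 + 4*(-9))*153 - 72 = (-4 - 36)*153 - 72 = -40*153 - 72 = -6120 - 72 = -6192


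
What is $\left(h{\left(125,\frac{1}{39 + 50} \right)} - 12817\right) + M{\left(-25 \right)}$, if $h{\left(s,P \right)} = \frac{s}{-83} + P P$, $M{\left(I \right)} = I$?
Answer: $- \frac{8443873048}{657443} \approx -12844.0$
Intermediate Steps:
$h{\left(s,P \right)} = P^{2} - \frac{s}{83}$ ($h{\left(s,P \right)} = - \frac{s}{83} + P^{2} = P^{2} - \frac{s}{83}$)
$\left(h{\left(125,\frac{1}{39 + 50} \right)} - 12817\right) + M{\left(-25 \right)} = \left(\left(\left(\frac{1}{39 + 50}\right)^{2} - \frac{125}{83}\right) - 12817\right) - 25 = \left(\left(\left(\frac{1}{89}\right)^{2} - \frac{125}{83}\right) - 12817\right) - 25 = \left(\left(\frac{1}{7921} - \frac{125}{83}\right) - 12817\right) - 25 = \left(- \frac{990042}{657443} - 12817\right) - 25 = - \frac{8427436973}{657443} - 25 = - \frac{8443873048}{657443}$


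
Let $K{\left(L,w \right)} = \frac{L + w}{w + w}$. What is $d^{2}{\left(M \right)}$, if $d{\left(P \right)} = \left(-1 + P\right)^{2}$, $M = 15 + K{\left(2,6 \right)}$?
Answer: $\frac{3748096}{81} \approx 46273.0$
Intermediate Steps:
$K{\left(L,w \right)} = \frac{L + w}{2 w}$
$M = \frac{47}{3}$ ($M = 15 + \frac{2 + 6}{2 \cdot 6} = 15 + \frac{1}{2} \cdot \frac{1}{6} \cdot 8 = 15 + \frac{2}{3} = \frac{47}{3} \approx 15.667$)
$d^{2}{\left(M \right)} = \left(\left(-1 + \frac{47}{3}\right)^{2}\right)^{2} = \left(\left(\frac{44}{3}\right)^{2}\right)^{2} = \left(\frac{1936}{9}\right)^{2} = \frac{3748096}{81}$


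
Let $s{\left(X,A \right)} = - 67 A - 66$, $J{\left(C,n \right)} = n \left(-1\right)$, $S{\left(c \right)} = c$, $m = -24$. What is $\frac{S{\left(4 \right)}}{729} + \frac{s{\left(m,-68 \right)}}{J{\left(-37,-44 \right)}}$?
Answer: $\frac{1636693}{16038} \approx 102.05$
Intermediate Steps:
$J{\left(C,n \right)} = - n$
$s{\left(X,A \right)} = -66 - 67 A$
$\frac{S{\left(4 \right)}}{729} + \frac{s{\left(m,-68 \right)}}{J{\left(-37,-44 \right)}} = \frac{4}{729} + \frac{-66 - -4556}{\left(-1\right) \left(-44\right)} = 4 \cdot \frac{1}{729} + \frac{-66 + 4556}{44} = \frac{4}{729} + 4490 \cdot \frac{1}{44} = \frac{4}{729} + \frac{2245}{22} = \frac{1636693}{16038}$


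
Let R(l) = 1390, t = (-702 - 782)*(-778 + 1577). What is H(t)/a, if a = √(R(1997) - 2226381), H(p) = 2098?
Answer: -2098*I*√2224991/2224991 ≈ -1.4065*I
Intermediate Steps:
t = -1185716 (t = -1484*799 = -1185716)
a = I*√2224991 (a = √(1390 - 2226381) = √(-2224991) = I*√2224991 ≈ 1491.6*I)
H(t)/a = 2098/((I*√2224991)) = 2098*(-I*√2224991/2224991) = -2098*I*√2224991/2224991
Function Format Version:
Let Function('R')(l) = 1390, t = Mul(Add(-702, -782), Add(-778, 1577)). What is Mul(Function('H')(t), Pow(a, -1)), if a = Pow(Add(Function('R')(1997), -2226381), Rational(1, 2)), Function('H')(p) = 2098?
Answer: Mul(Rational(-2098, 2224991), I, Pow(2224991, Rational(1, 2))) ≈ Mul(-1.4065, I)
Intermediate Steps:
t = -1185716 (t = Mul(-1484, 799) = -1185716)
a = Mul(I, Pow(2224991, Rational(1, 2))) (a = Pow(Add(1390, -2226381), Rational(1, 2)) = Pow(-2224991, Rational(1, 2)) = Mul(I, Pow(2224991, Rational(1, 2))) ≈ Mul(1491.6, I))
Mul(Function('H')(t), Pow(a, -1)) = Mul(2098, Pow(Mul(I, Pow(2224991, Rational(1, 2))), -1)) = Mul(2098, Mul(Rational(-1, 2224991), I, Pow(2224991, Rational(1, 2)))) = Mul(Rational(-2098, 2224991), I, Pow(2224991, Rational(1, 2)))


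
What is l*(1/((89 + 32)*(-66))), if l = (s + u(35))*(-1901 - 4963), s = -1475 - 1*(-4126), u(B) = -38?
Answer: 271752/121 ≈ 2245.9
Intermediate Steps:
s = 2651 (s = -1475 + 4126 = 2651)
l = -17935632 (l = (2651 - 38)*(-1901 - 4963) = 2613*(-6864) = -17935632)
l*(1/((89 + 32)*(-66))) = -17935632/((89 + 32)*(-66)) = -17935632*(-1)/(121*66) = -1630512*(-1)/(11*66) = -17935632*(-1/7986) = 271752/121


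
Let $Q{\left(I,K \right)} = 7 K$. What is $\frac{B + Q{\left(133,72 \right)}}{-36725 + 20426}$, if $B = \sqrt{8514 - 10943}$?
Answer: $- \frac{56}{1811} - \frac{i \sqrt{2429}}{16299} \approx -0.030922 - 0.0030238 i$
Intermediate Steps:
$B = i \sqrt{2429}$ ($B = \sqrt{-2429} = i \sqrt{2429} \approx 49.285 i$)
$\frac{B + Q{\left(133,72 \right)}}{-36725 + 20426} = \frac{i \sqrt{2429} + 7 \cdot 72}{-36725 + 20426} = \frac{i \sqrt{2429} + 504}{-16299} = \left(504 + i \sqrt{2429}\right) \left(- \frac{1}{16299}\right) = - \frac{56}{1811} - \frac{i \sqrt{2429}}{16299}$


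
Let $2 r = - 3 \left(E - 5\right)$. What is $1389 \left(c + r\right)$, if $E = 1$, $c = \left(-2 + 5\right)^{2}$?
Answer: $20835$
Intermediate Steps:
$c = 9$ ($c = 3^{2} = 9$)
$r = 6$ ($r = \frac{\left(-3\right) \left(1 - 5\right)}{2} = \frac{\left(-3\right) \left(-4\right)}{2} = \frac{1}{2} \cdot 12 = 6$)
$1389 \left(c + r\right) = 1389 \left(9 + 6\right) = 1389 \cdot 15 = 20835$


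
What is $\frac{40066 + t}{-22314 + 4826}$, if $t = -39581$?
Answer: $- \frac{485}{17488} \approx -0.027733$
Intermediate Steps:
$\frac{40066 + t}{-22314 + 4826} = \frac{40066 - 39581}{-22314 + 4826} = \frac{485}{-17488} = 485 \left(- \frac{1}{17488}\right) = - \frac{485}{17488}$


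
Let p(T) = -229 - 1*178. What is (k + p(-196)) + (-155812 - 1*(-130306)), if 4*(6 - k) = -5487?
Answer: -98141/4 ≈ -24535.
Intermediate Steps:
k = 5511/4 (k = 6 - ¼*(-5487) = 6 + 5487/4 = 5511/4 ≈ 1377.8)
p(T) = -407 (p(T) = -229 - 178 = -407)
(k + p(-196)) + (-155812 - 1*(-130306)) = (5511/4 - 407) + (-155812 - 1*(-130306)) = 3883/4 + (-155812 + 130306) = 3883/4 - 25506 = -98141/4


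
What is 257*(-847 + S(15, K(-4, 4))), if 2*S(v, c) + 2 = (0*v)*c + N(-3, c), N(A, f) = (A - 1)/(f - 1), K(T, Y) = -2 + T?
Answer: -1525038/7 ≈ -2.1786e+5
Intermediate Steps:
N(A, f) = (-1 + A)/(-1 + f)
S(v, c) = -1 - 2/(-1 + c) (S(v, c) = -1 + ((0*v)*c + (-1 - 3)/(-1 + c))/2 = -1 + (0*c - 4/(-1 + c))/2 = -1 + (0 - 4/(-1 + c))/2 = -1 + (-4/(-1 + c))/2 = -1 - 2/(-1 + c))
257*(-847 + S(15, K(-4, 4))) = 257*(-847 + (-1 - (-2 - 4))/(-1 + (-2 - 4))) = 257*(-847 + (-1 - 1*(-6))/(-1 - 6)) = 257*(-847 + (-1 + 6)/(-7)) = 257*(-847 - ⅐*5) = 257*(-847 - 5/7) = 257*(-5934/7) = -1525038/7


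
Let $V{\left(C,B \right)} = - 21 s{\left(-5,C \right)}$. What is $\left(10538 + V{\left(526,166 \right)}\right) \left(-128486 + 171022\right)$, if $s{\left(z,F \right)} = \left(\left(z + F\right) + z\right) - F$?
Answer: $457176928$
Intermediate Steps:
$s{\left(z,F \right)} = 2 z$ ($s{\left(z,F \right)} = \left(\left(F + z\right) + z\right) - F = \left(F + 2 z\right) - F = 2 z$)
$V{\left(C,B \right)} = 210$ ($V{\left(C,B \right)} = - 21 \cdot 2 \left(-5\right) = \left(-21\right) \left(-10\right) = 210$)
$\left(10538 + V{\left(526,166 \right)}\right) \left(-128486 + 171022\right) = \left(10538 + 210\right) \left(-128486 + 171022\right) = 10748 \cdot 42536 = 457176928$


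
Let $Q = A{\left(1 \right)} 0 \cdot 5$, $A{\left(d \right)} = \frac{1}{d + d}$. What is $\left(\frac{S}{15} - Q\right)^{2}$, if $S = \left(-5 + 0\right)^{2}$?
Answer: $\frac{25}{9} \approx 2.7778$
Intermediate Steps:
$S = 25$ ($S = \left(-5\right)^{2} = 25$)
$A{\left(d \right)} = \frac{1}{2 d}$
$Q = 0$ ($Q = \frac{1}{2 \cdot 1} \cdot 0 \cdot 5 = \frac{1}{2} \cdot 1 \cdot 0 \cdot 5 = \frac{1}{2} \cdot 0 \cdot 5 = 0 \cdot 5 = 0$)
$\left(\frac{S}{15} - Q\right)^{2} = \left(\frac{25}{15} - 0\right)^{2} = \left(25 \cdot \frac{1}{15} + 0\right)^{2} = \left(\frac{5}{3} + 0\right)^{2} = \left(\frac{5}{3}\right)^{2} = \frac{25}{9}$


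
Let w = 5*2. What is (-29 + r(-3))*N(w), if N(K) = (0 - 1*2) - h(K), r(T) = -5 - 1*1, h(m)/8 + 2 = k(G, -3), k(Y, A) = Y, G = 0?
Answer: -490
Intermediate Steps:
h(m) = -16 (h(m) = -16 + 8*0 = -16 + 0 = -16)
r(T) = -6 (r(T) = -5 - 1 = -6)
w = 10
N(K) = 14 (N(K) = (0 - 1*2) - 1*(-16) = (0 - 2) + 16 = -2 + 16 = 14)
(-29 + r(-3))*N(w) = (-29 - 6)*14 = -35*14 = -490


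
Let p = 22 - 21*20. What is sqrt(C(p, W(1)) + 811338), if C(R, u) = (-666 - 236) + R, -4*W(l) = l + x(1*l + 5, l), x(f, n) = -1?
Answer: sqrt(810038) ≈ 900.02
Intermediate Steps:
W(l) = 1/4 - l/4 (W(l) = -(l - 1)/4 = -(-1 + l)/4 = 1/4 - l/4)
p = -398 (p = 22 - 420 = -398)
C(R, u) = -902 + R
sqrt(C(p, W(1)) + 811338) = sqrt((-902 - 398) + 811338) = sqrt(-1300 + 811338) = sqrt(810038)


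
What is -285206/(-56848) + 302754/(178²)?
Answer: 3280928287/225146504 ≈ 14.572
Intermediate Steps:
-285206/(-56848) + 302754/(178²) = -285206*(-1/56848) + 302754/31684 = 142603/28424 + 302754*(1/31684) = 142603/28424 + 151377/15842 = 3280928287/225146504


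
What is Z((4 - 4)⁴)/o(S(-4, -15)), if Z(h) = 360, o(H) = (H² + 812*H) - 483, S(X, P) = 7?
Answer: 12/175 ≈ 0.068571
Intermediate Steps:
o(H) = -483 + H² + 812*H
Z((4 - 4)⁴)/o(S(-4, -15)) = 360/(-483 + 7² + 812*7) = 360/(-483 + 49 + 5684) = 360/5250 = 360*(1/5250) = 12/175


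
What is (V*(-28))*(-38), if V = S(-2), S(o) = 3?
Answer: 3192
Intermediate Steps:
V = 3
(V*(-28))*(-38) = (3*(-28))*(-38) = -84*(-38) = 3192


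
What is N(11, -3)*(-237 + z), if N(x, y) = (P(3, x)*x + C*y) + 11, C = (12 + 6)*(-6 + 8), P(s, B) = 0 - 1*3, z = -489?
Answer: 94380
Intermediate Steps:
P(s, B) = -3 (P(s, B) = 0 - 3 = -3)
C = 36 (C = 18*2 = 36)
N(x, y) = 11 - 3*x + 36*y (N(x, y) = (-3*x + 36*y) + 11 = 11 - 3*x + 36*y)
N(11, -3)*(-237 + z) = (11 - 3*11 + 36*(-3))*(-237 - 489) = (11 - 33 - 108)*(-726) = -130*(-726) = 94380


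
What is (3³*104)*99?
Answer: 277992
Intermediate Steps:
(3³*104)*99 = (27*104)*99 = 2808*99 = 277992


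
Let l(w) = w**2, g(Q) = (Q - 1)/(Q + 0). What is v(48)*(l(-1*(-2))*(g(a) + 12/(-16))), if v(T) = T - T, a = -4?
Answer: 0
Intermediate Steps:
g(Q) = (-1 + Q)/Q
v(T) = 0
v(48)*(l(-1*(-2))*(g(a) + 12/(-16))) = 0*((-1*(-2))**2*((-1 - 4)/(-4) + 12/(-16))) = 0*(2**2*(-1/4*(-5) + 12*(-1/16))) = 0*(4*(5/4 - 3/4)) = 0*(4*(1/2)) = 0*2 = 0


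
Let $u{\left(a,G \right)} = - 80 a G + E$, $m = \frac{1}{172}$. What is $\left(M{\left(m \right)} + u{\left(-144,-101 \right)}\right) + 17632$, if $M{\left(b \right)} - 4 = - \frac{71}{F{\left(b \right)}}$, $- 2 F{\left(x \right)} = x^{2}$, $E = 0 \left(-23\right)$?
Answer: $3055044$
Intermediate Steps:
$E = 0$
$m = \frac{1}{172} \approx 0.005814$
$u{\left(a,G \right)} = - 80 G a$ ($u{\left(a,G \right)} = - 80 a G + 0 = - 80 G a + 0 = - 80 G a$)
$F{\left(x \right)} = - \frac{x^{2}}{2}$
$M{\left(b \right)} = 4 + \frac{142}{b^{2}}$ ($M{\left(b \right)} = 4 - \frac{71}{\left(- \frac{1}{2}\right) b^{2}} = 4 - 71 \left(- \frac{2}{b^{2}}\right) = 4 + \frac{142}{b^{2}}$)
$\left(M{\left(m \right)} + u{\left(-144,-101 \right)}\right) + 17632 = \left(\left(4 + 142 \frac{1}{(\frac{1}{172})^{2}}\right) - \left(-8080\right) \left(-144\right)\right) + 17632 = \left(\left(4 + 142 \cdot 29584\right) - 1163520\right) + 17632 = \left(\left(4 + 4200928\right) - 1163520\right) + 17632 = \left(4200932 - 1163520\right) + 17632 = 3037412 + 17632 = 3055044$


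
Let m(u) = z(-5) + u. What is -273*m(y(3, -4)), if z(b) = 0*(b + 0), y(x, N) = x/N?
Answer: 819/4 ≈ 204.75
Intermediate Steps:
z(b) = 0 (z(b) = 0*b = 0)
m(u) = u (m(u) = 0 + u = u)
-273*m(y(3, -4)) = -819/(-4) = -819*(-1)/4 = -273*(-¾) = 819/4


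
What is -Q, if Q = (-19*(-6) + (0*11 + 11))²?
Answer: -15625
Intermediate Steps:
Q = 15625 (Q = (114 + (0 + 11))² = (114 + 11)² = 125² = 15625)
-Q = -1*15625 = -15625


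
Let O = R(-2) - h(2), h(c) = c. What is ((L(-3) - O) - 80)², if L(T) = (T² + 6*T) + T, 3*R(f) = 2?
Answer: 73984/9 ≈ 8220.4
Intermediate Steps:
R(f) = ⅔ (R(f) = (⅓)*2 = ⅔)
L(T) = T² + 7*T
O = -4/3 (O = ⅔ - 1*2 = ⅔ - 2 = -4/3 ≈ -1.3333)
((L(-3) - O) - 80)² = ((-3*(7 - 3) - 1*(-4/3)) - 80)² = ((-3*4 + 4/3) - 80)² = ((-12 + 4/3) - 80)² = (-32/3 - 80)² = (-272/3)² = 73984/9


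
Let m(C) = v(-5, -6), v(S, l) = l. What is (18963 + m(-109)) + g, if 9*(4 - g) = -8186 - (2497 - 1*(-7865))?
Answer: 189197/9 ≈ 21022.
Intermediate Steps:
m(C) = -6
g = 18584/9 (g = 4 - (-8186 - (2497 - 1*(-7865)))/9 = 4 - (-8186 - (2497 + 7865))/9 = 4 - (-8186 - 1*10362)/9 = 4 - (-8186 - 10362)/9 = 4 - ⅑*(-18548) = 4 + 18548/9 = 18584/9 ≈ 2064.9)
(18963 + m(-109)) + g = (18963 - 6) + 18584/9 = 18957 + 18584/9 = 189197/9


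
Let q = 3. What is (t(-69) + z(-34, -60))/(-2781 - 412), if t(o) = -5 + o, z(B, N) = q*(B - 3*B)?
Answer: -130/3193 ≈ -0.040714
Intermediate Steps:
z(B, N) = -6*B (z(B, N) = 3*(B - 3*B) = 3*(-2*B) = -6*B)
(t(-69) + z(-34, -60))/(-2781 - 412) = ((-5 - 69) - 6*(-34))/(-2781 - 412) = (-74 + 204)/(-3193) = 130*(-1/3193) = -130/3193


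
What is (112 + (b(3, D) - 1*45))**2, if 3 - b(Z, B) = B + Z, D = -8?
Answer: 5625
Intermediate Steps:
b(Z, B) = 3 - B - Z (b(Z, B) = 3 - (B + Z) = 3 + (-B - Z) = 3 - B - Z)
(112 + (b(3, D) - 1*45))**2 = (112 + ((3 - 1*(-8) - 1*3) - 1*45))**2 = (112 + ((3 + 8 - 3) - 45))**2 = (112 + (8 - 45))**2 = (112 - 37)**2 = 75**2 = 5625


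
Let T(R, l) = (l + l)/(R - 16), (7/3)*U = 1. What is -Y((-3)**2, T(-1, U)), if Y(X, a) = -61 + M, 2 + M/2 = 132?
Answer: -199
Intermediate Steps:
U = 3/7 (U = (3/7)*1 = 3/7 ≈ 0.42857)
M = 260 (M = -4 + 2*132 = -4 + 264 = 260)
T(R, l) = 2*l/(-16 + R) (T(R, l) = (2*l)/(-16 + R) = 2*l/(-16 + R))
Y(X, a) = 199 (Y(X, a) = -61 + 260 = 199)
-Y((-3)**2, T(-1, U)) = -1*199 = -199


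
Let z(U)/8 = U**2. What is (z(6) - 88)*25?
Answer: 5000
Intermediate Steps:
z(U) = 8*U**2
(z(6) - 88)*25 = (8*6**2 - 88)*25 = (8*36 - 88)*25 = (288 - 88)*25 = 200*25 = 5000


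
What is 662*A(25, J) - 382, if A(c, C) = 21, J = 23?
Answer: 13520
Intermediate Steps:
662*A(25, J) - 382 = 662*21 - 382 = 13902 - 382 = 13520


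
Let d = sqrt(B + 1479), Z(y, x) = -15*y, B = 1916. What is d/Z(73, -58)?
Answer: -sqrt(3395)/1095 ≈ -0.053212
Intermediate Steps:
d = sqrt(3395) (d = sqrt(1916 + 1479) = sqrt(3395) ≈ 58.267)
d/Z(73, -58) = sqrt(3395)/((-15*73)) = sqrt(3395)/(-1095) = sqrt(3395)*(-1/1095) = -sqrt(3395)/1095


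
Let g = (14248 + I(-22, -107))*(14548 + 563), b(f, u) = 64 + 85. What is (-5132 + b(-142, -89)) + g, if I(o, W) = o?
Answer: 214964103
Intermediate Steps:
b(f, u) = 149
g = 214969086 (g = (14248 - 22)*(14548 + 563) = 14226*15111 = 214969086)
(-5132 + b(-142, -89)) + g = (-5132 + 149) + 214969086 = -4983 + 214969086 = 214964103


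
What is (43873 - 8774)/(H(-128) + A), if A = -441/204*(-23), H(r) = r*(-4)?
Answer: 2386732/38197 ≈ 62.485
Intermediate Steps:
H(r) = -4*r
A = 3381/68 (A = -441*1/204*(-23) = -147/68*(-23) = 3381/68 ≈ 49.721)
(43873 - 8774)/(H(-128) + A) = (43873 - 8774)/(-4*(-128) + 3381/68) = 35099/(512 + 3381/68) = 35099/(38197/68) = 35099*(68/38197) = 2386732/38197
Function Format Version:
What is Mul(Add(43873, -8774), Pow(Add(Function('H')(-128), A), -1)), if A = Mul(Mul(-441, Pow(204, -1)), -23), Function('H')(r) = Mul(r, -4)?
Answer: Rational(2386732, 38197) ≈ 62.485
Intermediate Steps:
Function('H')(r) = Mul(-4, r)
A = Rational(3381, 68) (A = Mul(Mul(-441, Rational(1, 204)), -23) = Mul(Rational(-147, 68), -23) = Rational(3381, 68) ≈ 49.721)
Mul(Add(43873, -8774), Pow(Add(Function('H')(-128), A), -1)) = Mul(Add(43873, -8774), Pow(Add(Mul(-4, -128), Rational(3381, 68)), -1)) = Mul(35099, Pow(Add(512, Rational(3381, 68)), -1)) = Mul(35099, Pow(Rational(38197, 68), -1)) = Mul(35099, Rational(68, 38197)) = Rational(2386732, 38197)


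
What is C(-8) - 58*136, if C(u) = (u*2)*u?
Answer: -7760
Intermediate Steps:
C(u) = 2*u**2 (C(u) = (2*u)*u = 2*u**2)
C(-8) - 58*136 = 2*(-8)**2 - 58*136 = 2*64 - 7888 = 128 - 7888 = -7760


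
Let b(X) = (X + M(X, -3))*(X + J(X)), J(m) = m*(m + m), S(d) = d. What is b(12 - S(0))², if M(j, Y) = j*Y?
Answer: 51840000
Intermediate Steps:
J(m) = 2*m² (J(m) = m*(2*m) = 2*m²)
M(j, Y) = Y*j
b(X) = -2*X*(X + 2*X²) (b(X) = (X - 3*X)*(X + 2*X²) = (-2*X)*(X + 2*X²) = -2*X*(X + 2*X²))
b(12 - S(0))² = ((12 - 1*0)²*(-2 - 4*(12 - 1*0)))² = ((12 + 0)²*(-2 - 4*(12 + 0)))² = (12²*(-2 - 4*12))² = (144*(-2 - 48))² = (144*(-50))² = (-7200)² = 51840000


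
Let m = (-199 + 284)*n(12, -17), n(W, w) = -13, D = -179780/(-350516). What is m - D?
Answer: -96874990/87629 ≈ -1105.5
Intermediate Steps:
D = 44945/87629 (D = -179780*(-1/350516) = 44945/87629 ≈ 0.51290)
m = -1105 (m = (-199 + 284)*(-13) = 85*(-13) = -1105)
m - D = -1105 - 1*44945/87629 = -1105 - 44945/87629 = -96874990/87629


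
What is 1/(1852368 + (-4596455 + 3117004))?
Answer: 1/372917 ≈ 2.6816e-6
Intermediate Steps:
1/(1852368 + (-4596455 + 3117004)) = 1/(1852368 - 1479451) = 1/372917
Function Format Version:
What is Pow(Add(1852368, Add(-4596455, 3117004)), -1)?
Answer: Rational(1, 372917) ≈ 2.6816e-6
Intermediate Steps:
Pow(Add(1852368, Add(-4596455, 3117004)), -1) = Pow(Add(1852368, -1479451), -1) = Pow(372917, -1) = Rational(1, 372917)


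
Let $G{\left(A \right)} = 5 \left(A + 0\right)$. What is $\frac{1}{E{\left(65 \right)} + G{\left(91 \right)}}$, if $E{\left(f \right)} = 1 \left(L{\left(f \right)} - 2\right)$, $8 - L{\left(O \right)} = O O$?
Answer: $- \frac{1}{3764} \approx -0.00026567$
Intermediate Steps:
$G{\left(A \right)} = 5 A$
$L{\left(O \right)} = 8 - O^{2}$ ($L{\left(O \right)} = 8 - O O = 8 - O^{2}$)
$E{\left(f \right)} = 6 - f^{2}$ ($E{\left(f \right)} = 1 \left(\left(8 - f^{2}\right) - 2\right) = 1 \left(6 - f^{2}\right) = 6 - f^{2}$)
$\frac{1}{E{\left(65 \right)} + G{\left(91 \right)}} = \frac{1}{\left(6 - 65^{2}\right) + 5 \cdot 91} = \frac{1}{\left(6 - 4225\right) + 455} = \frac{1}{-4219 + 455} = \frac{1}{-3764} = - \frac{1}{3764}$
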